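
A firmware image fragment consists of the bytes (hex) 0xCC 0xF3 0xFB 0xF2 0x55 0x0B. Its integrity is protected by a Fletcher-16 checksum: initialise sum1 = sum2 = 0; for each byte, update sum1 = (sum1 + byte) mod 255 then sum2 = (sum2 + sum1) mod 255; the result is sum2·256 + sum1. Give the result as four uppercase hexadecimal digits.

Running sums (mod 255):
  after byte 0 (0xCC): sum1=204, sum2=204
  after byte 1 (0xF3): sum1=192, sum2=141
  after byte 2 (0xFB): sum1=188, sum2=74
  after byte 3 (0xF2): sum1=175, sum2=249
  after byte 4 (0x55): sum1=5, sum2=254
  after byte 5 (0x0B): sum1=16, sum2=15
Checksum = sum2·256 + sum1 = 15·256 + 16 = 3856 = 0x0F10.

0F10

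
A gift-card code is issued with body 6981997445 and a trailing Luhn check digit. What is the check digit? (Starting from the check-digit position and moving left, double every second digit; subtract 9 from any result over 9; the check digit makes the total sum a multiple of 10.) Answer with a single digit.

Partial digits right→left: 5 4 4 7 9 9 1 8 9 6
Double every second digit counting from the check-digit position (so the 1st, 3rd, 5th, ... of the partial from the right).
  doubled (with −9 where >9): 1 8 9 2 9 → sum 29
  kept as-is: 4 7 9 8 6 → sum 34
Total = 29 + 34 = 63.
Check digit = (10 − (63 mod 10)) mod 10 = 7.

7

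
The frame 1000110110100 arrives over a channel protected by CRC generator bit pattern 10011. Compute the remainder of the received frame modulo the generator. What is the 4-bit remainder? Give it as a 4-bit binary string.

Modulo-2 division of 1000110110100 by 10011:
  pos 0: 10001 XOR 10011 = 00010
  pos 3: 10101 XOR 10011 = 00110
  pos 5: 11010 XOR 10011 = 01001
  pos 6: 10011 XOR 10011 = 00000
Remainder = 0000 (zero — the frame passes the CRC check).

0000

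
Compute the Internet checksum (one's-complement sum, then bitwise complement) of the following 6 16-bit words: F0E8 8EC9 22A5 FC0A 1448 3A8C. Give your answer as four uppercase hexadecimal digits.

12C9

One's-complement addition (fold any carry out of bit 15 back into bit 0):
  0xF0E8 + 0x8EC9 = 0x17FB1 → wrap carry → 0x7FB2
  0x7FB2 + 0x22A5 = 0x0A257
  0xA257 + 0xFC0A = 0x19E61 → wrap carry → 0x9E62
  0x9E62 + 0x1448 = 0x0B2AA
  0xB2AA + 0x3A8C = 0x0ED36
One's-complement sum = 0xED36.
Checksum = ~0xED36 & 0xFFFF = 0x12C9.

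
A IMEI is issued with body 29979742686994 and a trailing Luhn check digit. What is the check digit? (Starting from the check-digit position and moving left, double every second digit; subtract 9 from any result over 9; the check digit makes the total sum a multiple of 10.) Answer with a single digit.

8

Partial digits right→left: 4 9 9 6 8 6 2 4 7 9 7 9 9 2
Double every second digit counting from the check-digit position (so the 1st, 3rd, 5th, ... of the partial from the right).
  doubled (with −9 where >9): 8 9 7 4 5 5 9 → sum 47
  kept as-is: 9 6 6 4 9 9 2 → sum 45
Total = 47 + 45 = 92.
Check digit = (10 − (92 mod 10)) mod 10 = 8.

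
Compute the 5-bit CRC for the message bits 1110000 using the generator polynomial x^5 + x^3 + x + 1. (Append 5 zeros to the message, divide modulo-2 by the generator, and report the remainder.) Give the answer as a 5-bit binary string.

00010

Append 5 zeros: 111000000000. Divide by 101011 (XOR where the leading bit is 1):
  pos 0: 111000 XOR 101011 = 010011
  pos 1: 100110 XOR 101011 = 001101
  pos 3: 110100 XOR 101011 = 011111
  pos 4: 111110 XOR 101011 = 010101
  pos 5: 101010 XOR 101011 = 000001
Remainder (last 5 bits) = 00010. This is the CRC / FCS.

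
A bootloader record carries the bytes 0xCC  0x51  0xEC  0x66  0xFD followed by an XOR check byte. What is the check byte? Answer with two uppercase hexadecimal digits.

EA

XOR the bytes together:
  start with 0xCC
  0xCC ⊕ 0x51 = 0x9D
  0x9D ⊕ 0xEC = 0x71
  0x71 ⊕ 0x66 = 0x17
  0x17 ⊕ 0xFD = 0xEA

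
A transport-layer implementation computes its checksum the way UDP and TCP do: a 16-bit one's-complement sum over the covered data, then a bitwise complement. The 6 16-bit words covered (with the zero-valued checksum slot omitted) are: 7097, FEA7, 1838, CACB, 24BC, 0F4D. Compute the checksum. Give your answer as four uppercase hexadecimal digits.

79B3

One's-complement addition (fold any carry out of bit 15 back into bit 0):
  0x7097 + 0xFEA7 = 0x16F3E → wrap carry → 0x6F3F
  0x6F3F + 0x1838 = 0x08777
  0x8777 + 0xCACB = 0x15242 → wrap carry → 0x5243
  0x5243 + 0x24BC = 0x076FF
  0x76FF + 0x0F4D = 0x0864C
One's-complement sum = 0x864C.
Checksum = ~0x864C & 0xFFFF = 0x79B3.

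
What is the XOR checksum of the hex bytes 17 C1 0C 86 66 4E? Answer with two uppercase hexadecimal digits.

XOR the bytes together:
  start with 0x17
  0x17 ⊕ 0xC1 = 0xD6
  0xD6 ⊕ 0x0C = 0xDA
  0xDA ⊕ 0x86 = 0x5C
  0x5C ⊕ 0x66 = 0x3A
  0x3A ⊕ 0x4E = 0x74

74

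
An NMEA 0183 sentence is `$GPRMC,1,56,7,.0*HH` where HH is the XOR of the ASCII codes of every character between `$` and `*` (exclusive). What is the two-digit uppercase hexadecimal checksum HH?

XOR the ASCII codes of the payload characters:
  'G' = 0x47 → acc = 0x47
  'P' = 0x50 → acc = 0x17
  'R' = 0x52 → acc = 0x45
  'M' = 0x4D → acc = 0x08
  'C' = 0x43 → acc = 0x4B
  ',' = 0x2C → acc = 0x67
  '1' = 0x31 → acc = 0x56
  ',' = 0x2C → acc = 0x7A
  '5' = 0x35 → acc = 0x4F
  '6' = 0x36 → acc = 0x79
  ',' = 0x2C → acc = 0x55
  '7' = 0x37 → acc = 0x62
  ',' = 0x2C → acc = 0x4E
  '.' = 0x2E → acc = 0x60
  '0' = 0x30 → acc = 0x50
Checksum = 0x50.

50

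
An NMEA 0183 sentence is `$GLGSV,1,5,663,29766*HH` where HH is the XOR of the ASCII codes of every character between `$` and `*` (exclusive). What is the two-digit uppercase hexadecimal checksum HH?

XOR the ASCII codes of the payload characters:
  'G' = 0x47 → acc = 0x47
  'L' = 0x4C → acc = 0x0B
  'G' = 0x47 → acc = 0x4C
  'S' = 0x53 → acc = 0x1F
  'V' = 0x56 → acc = 0x49
  ',' = 0x2C → acc = 0x65
  '1' = 0x31 → acc = 0x54
  ',' = 0x2C → acc = 0x78
  '5' = 0x35 → acc = 0x4D
  ',' = 0x2C → acc = 0x61
  '6' = 0x36 → acc = 0x57
  '6' = 0x36 → acc = 0x61
  '3' = 0x33 → acc = 0x52
  ',' = 0x2C → acc = 0x7E
  '2' = 0x32 → acc = 0x4C
  '9' = 0x39 → acc = 0x75
  '7' = 0x37 → acc = 0x42
  '6' = 0x36 → acc = 0x74
  '6' = 0x36 → acc = 0x42
Checksum = 0x42.

42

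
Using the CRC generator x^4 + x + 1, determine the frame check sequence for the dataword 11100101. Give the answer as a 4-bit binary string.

Append 4 zeros: 111001010000. Divide by 10011 (XOR where the leading bit is 1):
  pos 0: 11100 XOR 10011 = 01111
  pos 1: 11111 XOR 10011 = 01100
  pos 2: 11000 XOR 10011 = 01011
  pos 3: 10111 XOR 10011 = 00100
  pos 5: 10000 XOR 10011 = 00011
Remainder (last 4 bits) = 1100. This is the CRC / FCS.

1100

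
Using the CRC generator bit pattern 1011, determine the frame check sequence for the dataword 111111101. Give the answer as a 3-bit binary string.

Append 3 zeros: 111111101000. Divide by 1011 (XOR where the leading bit is 1):
  pos 0: 1111 XOR 1011 = 0100
  pos 1: 1001 XOR 1011 = 0010
  pos 3: 1011 XOR 1011 = 0000
  pos 8: 1000 XOR 1011 = 0011
Remainder (last 3 bits) = 011. This is the CRC / FCS.

011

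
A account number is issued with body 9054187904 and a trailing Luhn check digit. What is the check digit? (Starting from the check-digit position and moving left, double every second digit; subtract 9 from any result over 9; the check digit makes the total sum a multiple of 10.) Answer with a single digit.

Partial digits right→left: 4 0 9 7 8 1 4 5 0 9
Double every second digit counting from the check-digit position (so the 1st, 3rd, 5th, ... of the partial from the right).
  doubled (with −9 where >9): 8 9 7 8 0 → sum 32
  kept as-is: 0 7 1 5 9 → sum 22
Total = 32 + 22 = 54.
Check digit = (10 − (54 mod 10)) mod 10 = 6.

6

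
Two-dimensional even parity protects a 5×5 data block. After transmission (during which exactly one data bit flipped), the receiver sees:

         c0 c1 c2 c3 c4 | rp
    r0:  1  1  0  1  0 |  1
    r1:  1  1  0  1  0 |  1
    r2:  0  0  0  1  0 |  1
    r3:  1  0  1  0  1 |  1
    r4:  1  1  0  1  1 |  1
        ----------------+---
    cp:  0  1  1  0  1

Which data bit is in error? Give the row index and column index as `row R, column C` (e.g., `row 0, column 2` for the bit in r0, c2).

Recompute each row's even parity and compare to rp:
  r0: data parity 1, sent rp 1 → ok
  r1: data parity 1, sent rp 1 → ok
  r2: data parity 1, sent rp 1 → ok
  r3: data parity 1, sent rp 1 → ok
  r4: data parity 0, sent rp 1 → mismatch
Recompute each column's even parity and compare to cp:
  c0: data parity 0, sent cp 0 → ok
  c1: data parity 1, sent cp 1 → ok
  c2: data parity 1, sent cp 1 → ok
  c3: data parity 0, sent cp 0 → ok
  c4: data parity 0, sent cp 1 → mismatch
Exactly one row (r4) and one column (c4) fail → the flipped bit is at their intersection.

row 4, column 4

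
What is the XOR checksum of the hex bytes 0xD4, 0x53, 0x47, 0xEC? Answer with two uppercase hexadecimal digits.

XOR the bytes together:
  start with 0xD4
  0xD4 ⊕ 0x53 = 0x87
  0x87 ⊕ 0x47 = 0xC0
  0xC0 ⊕ 0xEC = 0x2C

2C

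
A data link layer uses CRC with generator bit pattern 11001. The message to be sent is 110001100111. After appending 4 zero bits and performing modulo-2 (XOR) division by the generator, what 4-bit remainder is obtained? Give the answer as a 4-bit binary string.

Append 4 zeros: 1100011001110000. Divide by 11001 (XOR where the leading bit is 1):
  pos 0: 11000 XOR 11001 = 00001
  pos 4: 11100 XOR 11001 = 00101
  pos 6: 10111 XOR 11001 = 01110
  pos 7: 11101 XOR 11001 = 00100
  pos 9: 10000 XOR 11001 = 01001
  pos 10: 10010 XOR 11001 = 01011
  pos 11: 10110 XOR 11001 = 01111
Remainder (last 4 bits) = 1111. This is the CRC / FCS.

1111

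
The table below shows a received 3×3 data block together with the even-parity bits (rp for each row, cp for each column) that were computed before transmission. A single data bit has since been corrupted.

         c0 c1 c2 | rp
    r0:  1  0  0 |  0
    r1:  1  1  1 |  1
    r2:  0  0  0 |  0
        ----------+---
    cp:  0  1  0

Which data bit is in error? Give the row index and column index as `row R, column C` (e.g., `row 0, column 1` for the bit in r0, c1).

row 0, column 2

Recompute each row's even parity and compare to rp:
  r0: data parity 1, sent rp 0 → mismatch
  r1: data parity 1, sent rp 1 → ok
  r2: data parity 0, sent rp 0 → ok
Recompute each column's even parity and compare to cp:
  c0: data parity 0, sent cp 0 → ok
  c1: data parity 1, sent cp 1 → ok
  c2: data parity 1, sent cp 0 → mismatch
Exactly one row (r0) and one column (c2) fail → the flipped bit is at their intersection.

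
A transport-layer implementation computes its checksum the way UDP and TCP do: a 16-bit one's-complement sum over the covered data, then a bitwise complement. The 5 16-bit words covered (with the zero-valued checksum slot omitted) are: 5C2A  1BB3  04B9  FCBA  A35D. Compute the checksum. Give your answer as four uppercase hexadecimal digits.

E350

One's-complement addition (fold any carry out of bit 15 back into bit 0):
  0x5C2A + 0x1BB3 = 0x077DD
  0x77DD + 0x04B9 = 0x07C96
  0x7C96 + 0xFCBA = 0x17950 → wrap carry → 0x7951
  0x7951 + 0xA35D = 0x11CAE → wrap carry → 0x1CAF
One's-complement sum = 0x1CAF.
Checksum = ~0x1CAF & 0xFFFF = 0xE350.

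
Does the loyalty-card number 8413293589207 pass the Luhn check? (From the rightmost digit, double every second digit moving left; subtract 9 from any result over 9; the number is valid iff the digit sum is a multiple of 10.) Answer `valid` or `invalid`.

invalid

From the right, keep odd positions and double even positions (subtract 9 from any doubled value over 9):
  doubled (positions 2,4,...): 0 9 1 9 6 8 → sum 33
  kept (positions 1,3,...): 7 2 8 3 2 1 8 → sum 31
Total = 64.
64 mod 10 = 4, so the number is invalid.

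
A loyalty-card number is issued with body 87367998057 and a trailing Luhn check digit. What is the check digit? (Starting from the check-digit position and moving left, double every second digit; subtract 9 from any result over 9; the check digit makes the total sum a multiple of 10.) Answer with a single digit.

3

Partial digits right→left: 7 5 0 8 9 9 7 6 3 7 8
Double every second digit counting from the check-digit position (so the 1st, 3rd, 5th, ... of the partial from the right).
  doubled (with −9 where >9): 5 0 9 5 6 7 → sum 32
  kept as-is: 5 8 9 6 7 → sum 35
Total = 32 + 35 = 67.
Check digit = (10 − (67 mod 10)) mod 10 = 3.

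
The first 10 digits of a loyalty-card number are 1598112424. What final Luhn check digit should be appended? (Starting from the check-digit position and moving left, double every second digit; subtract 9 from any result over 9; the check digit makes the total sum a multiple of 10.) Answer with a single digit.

9

Partial digits right→left: 4 2 4 2 1 1 8 9 5 1
Double every second digit counting from the check-digit position (so the 1st, 3rd, 5th, ... of the partial from the right).
  doubled (with −9 where >9): 8 8 2 7 1 → sum 26
  kept as-is: 2 2 1 9 1 → sum 15
Total = 26 + 15 = 41.
Check digit = (10 − (41 mod 10)) mod 10 = 9.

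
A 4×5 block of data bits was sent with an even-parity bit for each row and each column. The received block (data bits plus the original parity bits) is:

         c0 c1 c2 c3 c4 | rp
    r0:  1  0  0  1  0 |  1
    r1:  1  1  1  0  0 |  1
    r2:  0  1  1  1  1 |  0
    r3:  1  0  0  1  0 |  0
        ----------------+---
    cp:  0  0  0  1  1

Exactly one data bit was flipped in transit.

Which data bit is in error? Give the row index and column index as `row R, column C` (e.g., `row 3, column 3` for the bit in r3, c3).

row 0, column 0

Recompute each row's even parity and compare to rp:
  r0: data parity 0, sent rp 1 → mismatch
  r1: data parity 1, sent rp 1 → ok
  r2: data parity 0, sent rp 0 → ok
  r3: data parity 0, sent rp 0 → ok
Recompute each column's even parity and compare to cp:
  c0: data parity 1, sent cp 0 → mismatch
  c1: data parity 0, sent cp 0 → ok
  c2: data parity 0, sent cp 0 → ok
  c3: data parity 1, sent cp 1 → ok
  c4: data parity 1, sent cp 1 → ok
Exactly one row (r0) and one column (c0) fail → the flipped bit is at their intersection.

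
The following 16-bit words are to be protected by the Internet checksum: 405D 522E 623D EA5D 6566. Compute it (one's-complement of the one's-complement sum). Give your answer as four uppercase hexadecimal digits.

One's-complement addition (fold any carry out of bit 15 back into bit 0):
  0x405D + 0x522E = 0x0928B
  0x928B + 0x623D = 0x0F4C8
  0xF4C8 + 0xEA5D = 0x1DF25 → wrap carry → 0xDF26
  0xDF26 + 0x6566 = 0x1448C → wrap carry → 0x448D
One's-complement sum = 0x448D.
Checksum = ~0x448D & 0xFFFF = 0xBB72.

BB72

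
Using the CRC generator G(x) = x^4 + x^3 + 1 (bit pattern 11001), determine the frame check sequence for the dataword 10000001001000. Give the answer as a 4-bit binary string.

1001

Append 4 zeros: 100000010010000000. Divide by 11001 (XOR where the leading bit is 1):
  pos 0: 10000 XOR 11001 = 01001
  pos 1: 10010 XOR 11001 = 01011
  pos 2: 10110 XOR 11001 = 01111
  pos 3: 11111 XOR 11001 = 00110
  pos 5: 11000 XOR 11001 = 00001
  pos 9: 11000 XOR 11001 = 00001
  pos 13: 10000 XOR 11001 = 01001
Remainder (last 4 bits) = 1001. This is the CRC / FCS.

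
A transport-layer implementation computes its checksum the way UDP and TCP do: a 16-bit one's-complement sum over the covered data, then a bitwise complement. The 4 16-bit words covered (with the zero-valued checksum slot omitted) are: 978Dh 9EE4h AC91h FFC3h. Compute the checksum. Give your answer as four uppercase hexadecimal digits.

One's-complement addition (fold any carry out of bit 15 back into bit 0):
  0x978D + 0x9EE4 = 0x13671 → wrap carry → 0x3672
  0x3672 + 0xAC91 = 0x0E303
  0xE303 + 0xFFC3 = 0x1E2C6 → wrap carry → 0xE2C7
One's-complement sum = 0xE2C7.
Checksum = ~0xE2C7 & 0xFFFF = 0x1D38.

1D38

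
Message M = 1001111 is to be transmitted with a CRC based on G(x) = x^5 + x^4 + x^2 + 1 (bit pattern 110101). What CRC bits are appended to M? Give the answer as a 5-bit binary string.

Append 5 zeros: 100111100000. Divide by 110101 (XOR where the leading bit is 1):
  pos 0: 100111 XOR 110101 = 010010
  pos 1: 100101 XOR 110101 = 010000
  pos 2: 100000 XOR 110101 = 010101
  pos 3: 101010 XOR 110101 = 011111
  pos 4: 111110 XOR 110101 = 001011
  pos 6: 101100 XOR 110101 = 011001
Remainder (last 5 bits) = 11001. This is the CRC / FCS.

11001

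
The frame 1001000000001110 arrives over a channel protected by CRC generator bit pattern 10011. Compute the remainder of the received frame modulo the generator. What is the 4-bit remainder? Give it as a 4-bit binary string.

Modulo-2 division of 1001000000001110 by 10011:
  pos 0: 10010 XOR 10011 = 00001
  pos 4: 10000 XOR 10011 = 00011
  pos 7: 11000 XOR 10011 = 01011
  pos 8: 10111 XOR 10011 = 00100
  pos 10: 10011 XOR 10011 = 00000
Remainder = 0000 (zero — the frame passes the CRC check).

0000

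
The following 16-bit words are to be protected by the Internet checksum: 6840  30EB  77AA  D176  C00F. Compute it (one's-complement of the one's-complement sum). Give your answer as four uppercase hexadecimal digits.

One's-complement addition (fold any carry out of bit 15 back into bit 0):
  0x6840 + 0x30EB = 0x0992B
  0x992B + 0x77AA = 0x110D5 → wrap carry → 0x10D6
  0x10D6 + 0xD176 = 0x0E24C
  0xE24C + 0xC00F = 0x1A25B → wrap carry → 0xA25C
One's-complement sum = 0xA25C.
Checksum = ~0xA25C & 0xFFFF = 0x5DA3.

5DA3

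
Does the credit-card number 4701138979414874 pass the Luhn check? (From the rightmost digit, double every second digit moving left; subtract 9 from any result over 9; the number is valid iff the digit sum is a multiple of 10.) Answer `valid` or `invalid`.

invalid

From the right, keep odd positions and double even positions (subtract 9 from any doubled value over 9):
  doubled (positions 2,4,...): 5 8 8 5 7 2 0 8 → sum 43
  kept (positions 1,3,...): 4 8 1 9 9 3 1 7 → sum 42
Total = 85.
85 mod 10 = 5, so the number is invalid.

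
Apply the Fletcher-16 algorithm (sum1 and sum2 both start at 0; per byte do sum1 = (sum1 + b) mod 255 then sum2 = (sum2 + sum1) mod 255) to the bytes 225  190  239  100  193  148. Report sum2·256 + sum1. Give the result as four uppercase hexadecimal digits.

0A4B

Running sums (mod 255):
  after byte 0 (225): sum1=225, sum2=225
  after byte 1 (190): sum1=160, sum2=130
  after byte 2 (239): sum1=144, sum2=19
  after byte 3 (100): sum1=244, sum2=8
  after byte 4 (193): sum1=182, sum2=190
  after byte 5 (148): sum1=75, sum2=10
Checksum = sum2·256 + sum1 = 10·256 + 75 = 2635 = 0x0A4B.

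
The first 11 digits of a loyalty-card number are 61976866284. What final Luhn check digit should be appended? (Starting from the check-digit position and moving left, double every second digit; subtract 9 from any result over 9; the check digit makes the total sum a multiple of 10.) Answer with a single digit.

0

Partial digits right→left: 4 8 2 6 6 8 6 7 9 1 6
Double every second digit counting from the check-digit position (so the 1st, 3rd, 5th, ... of the partial from the right).
  doubled (with −9 where >9): 8 4 3 3 9 3 → sum 30
  kept as-is: 8 6 8 7 1 → sum 30
Total = 30 + 30 = 60.
Check digit = (10 − (60 mod 10)) mod 10 = 0.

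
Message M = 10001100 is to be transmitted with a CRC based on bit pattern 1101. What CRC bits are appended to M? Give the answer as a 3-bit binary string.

000

Append 3 zeros: 10001100000. Divide by 1101 (XOR where the leading bit is 1):
  pos 0: 1000 XOR 1101 = 0101
  pos 1: 1011 XOR 1101 = 0110
  pos 2: 1101 XOR 1101 = 0000
Remainder (last 3 bits) = 000. This is the CRC / FCS.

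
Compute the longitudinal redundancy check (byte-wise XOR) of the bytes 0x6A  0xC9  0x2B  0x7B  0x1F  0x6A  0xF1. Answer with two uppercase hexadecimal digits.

77

XOR the bytes together:
  start with 0x6A
  0x6A ⊕ 0xC9 = 0xA3
  0xA3 ⊕ 0x2B = 0x88
  0x88 ⊕ 0x7B = 0xF3
  0xF3 ⊕ 0x1F = 0xEC
  0xEC ⊕ 0x6A = 0x86
  0x86 ⊕ 0xF1 = 0x77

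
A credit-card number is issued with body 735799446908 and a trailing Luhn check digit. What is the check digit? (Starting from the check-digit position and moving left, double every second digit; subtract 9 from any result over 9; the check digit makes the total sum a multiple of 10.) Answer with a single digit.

5

Partial digits right→left: 8 0 9 6 4 4 9 9 7 5 3 7
Double every second digit counting from the check-digit position (so the 1st, 3rd, 5th, ... of the partial from the right).
  doubled (with −9 where >9): 7 9 8 9 5 6 → sum 44
  kept as-is: 0 6 4 9 5 7 → sum 31
Total = 44 + 31 = 75.
Check digit = (10 − (75 mod 10)) mod 10 = 5.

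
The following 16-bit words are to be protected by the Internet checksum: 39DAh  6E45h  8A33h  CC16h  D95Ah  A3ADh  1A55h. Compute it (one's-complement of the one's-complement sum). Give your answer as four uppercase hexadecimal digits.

One's-complement addition (fold any carry out of bit 15 back into bit 0):
  0x39DA + 0x6E45 = 0x0A81F
  0xA81F + 0x8A33 = 0x13252 → wrap carry → 0x3253
  0x3253 + 0xCC16 = 0x0FE69
  0xFE69 + 0xD95A = 0x1D7C3 → wrap carry → 0xD7C4
  0xD7C4 + 0xA3AD = 0x17B71 → wrap carry → 0x7B72
  0x7B72 + 0x1A55 = 0x095C7
One's-complement sum = 0x95C7.
Checksum = ~0x95C7 & 0xFFFF = 0x6A38.

6A38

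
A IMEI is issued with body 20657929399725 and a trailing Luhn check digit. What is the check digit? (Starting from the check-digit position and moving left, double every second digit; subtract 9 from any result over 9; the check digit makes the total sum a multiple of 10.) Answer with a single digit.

5

Partial digits right→left: 5 2 7 9 9 3 9 2 9 7 5 6 0 2
Double every second digit counting from the check-digit position (so the 1st, 3rd, 5th, ... of the partial from the right).
  doubled (with −9 where >9): 1 5 9 9 9 1 0 → sum 34
  kept as-is: 2 9 3 2 7 6 2 → sum 31
Total = 34 + 31 = 65.
Check digit = (10 − (65 mod 10)) mod 10 = 5.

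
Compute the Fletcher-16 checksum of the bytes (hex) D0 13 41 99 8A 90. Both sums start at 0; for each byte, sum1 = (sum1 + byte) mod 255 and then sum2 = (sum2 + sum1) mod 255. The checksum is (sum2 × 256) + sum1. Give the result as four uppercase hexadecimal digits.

BBD9

Running sums (mod 255):
  after byte 0 (D0): sum1=208, sum2=208
  after byte 1 (13): sum1=227, sum2=180
  after byte 2 (41): sum1=37, sum2=217
  after byte 3 (99): sum1=190, sum2=152
  after byte 4 (8A): sum1=73, sum2=225
  after byte 5 (90): sum1=217, sum2=187
Checksum = sum2·256 + sum1 = 187·256 + 217 = 48089 = 0xBBD9.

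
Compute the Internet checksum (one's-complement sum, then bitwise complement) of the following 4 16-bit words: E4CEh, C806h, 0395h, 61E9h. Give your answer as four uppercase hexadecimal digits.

One's-complement addition (fold any carry out of bit 15 back into bit 0):
  0xE4CE + 0xC806 = 0x1ACD4 → wrap carry → 0xACD5
  0xACD5 + 0x0395 = 0x0B06A
  0xB06A + 0x61E9 = 0x11253 → wrap carry → 0x1254
One's-complement sum = 0x1254.
Checksum = ~0x1254 & 0xFFFF = 0xEDAB.

EDAB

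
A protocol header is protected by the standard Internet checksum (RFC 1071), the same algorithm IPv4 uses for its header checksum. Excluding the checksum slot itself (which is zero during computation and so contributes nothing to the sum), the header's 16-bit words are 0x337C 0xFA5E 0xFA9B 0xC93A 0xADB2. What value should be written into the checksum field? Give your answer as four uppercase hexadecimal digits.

One's-complement addition (fold any carry out of bit 15 back into bit 0):
  0x337C + 0xFA5E = 0x12DDA → wrap carry → 0x2DDB
  0x2DDB + 0xFA9B = 0x12876 → wrap carry → 0x2877
  0x2877 + 0xC93A = 0x0F1B1
  0xF1B1 + 0xADB2 = 0x19F63 → wrap carry → 0x9F64
One's-complement sum = 0x9F64.
Checksum = ~0x9F64 & 0xFFFF = 0x609B.

609B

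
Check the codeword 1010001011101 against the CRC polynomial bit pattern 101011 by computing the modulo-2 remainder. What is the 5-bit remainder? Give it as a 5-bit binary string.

Modulo-2 division of 1010001011101 by 101011:
  pos 0: 101000 XOR 101011 = 000011
  pos 4: 111011 XOR 101011 = 010000
  pos 5: 100001 XOR 101011 = 001010
  pos 7: 101001 XOR 101011 = 000010
Remainder = 00010 (nonzero — an error is detected).

00010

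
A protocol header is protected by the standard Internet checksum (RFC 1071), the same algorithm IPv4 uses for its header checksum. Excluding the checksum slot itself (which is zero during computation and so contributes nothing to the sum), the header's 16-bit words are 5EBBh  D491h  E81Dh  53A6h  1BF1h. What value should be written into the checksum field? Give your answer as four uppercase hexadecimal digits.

74FD

One's-complement addition (fold any carry out of bit 15 back into bit 0):
  0x5EBB + 0xD491 = 0x1334C → wrap carry → 0x334D
  0x334D + 0xE81D = 0x11B6A → wrap carry → 0x1B6B
  0x1B6B + 0x53A6 = 0x06F11
  0x6F11 + 0x1BF1 = 0x08B02
One's-complement sum = 0x8B02.
Checksum = ~0x8B02 & 0xFFFF = 0x74FD.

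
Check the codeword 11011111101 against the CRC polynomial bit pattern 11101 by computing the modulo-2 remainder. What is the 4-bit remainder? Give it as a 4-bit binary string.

0100

Modulo-2 division of 11011111101 by 11101:
  pos 0: 11011 XOR 11101 = 00110
  pos 2: 11011 XOR 11101 = 00110
  pos 4: 11011 XOR 11101 = 00110
  pos 6: 11001 XOR 11101 = 00100
Remainder = 0100 (nonzero — an error is detected).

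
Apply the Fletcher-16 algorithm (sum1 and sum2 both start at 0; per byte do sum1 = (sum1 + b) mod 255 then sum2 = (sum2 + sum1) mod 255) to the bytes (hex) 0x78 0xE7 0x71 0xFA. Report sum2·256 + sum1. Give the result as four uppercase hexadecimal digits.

77CC

Running sums (mod 255):
  after byte 0 (0x78): sum1=120, sum2=120
  after byte 1 (0xE7): sum1=96, sum2=216
  after byte 2 (0x71): sum1=209, sum2=170
  after byte 3 (0xFA): sum1=204, sum2=119
Checksum = sum2·256 + sum1 = 119·256 + 204 = 30668 = 0x77CC.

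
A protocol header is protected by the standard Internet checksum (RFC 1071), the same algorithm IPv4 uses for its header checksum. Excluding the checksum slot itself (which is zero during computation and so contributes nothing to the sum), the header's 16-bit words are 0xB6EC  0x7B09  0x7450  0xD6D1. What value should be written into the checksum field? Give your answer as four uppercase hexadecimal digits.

82E7

One's-complement addition (fold any carry out of bit 15 back into bit 0):
  0xB6EC + 0x7B09 = 0x131F5 → wrap carry → 0x31F6
  0x31F6 + 0x7450 = 0x0A646
  0xA646 + 0xD6D1 = 0x17D17 → wrap carry → 0x7D18
One's-complement sum = 0x7D18.
Checksum = ~0x7D18 & 0xFFFF = 0x82E7.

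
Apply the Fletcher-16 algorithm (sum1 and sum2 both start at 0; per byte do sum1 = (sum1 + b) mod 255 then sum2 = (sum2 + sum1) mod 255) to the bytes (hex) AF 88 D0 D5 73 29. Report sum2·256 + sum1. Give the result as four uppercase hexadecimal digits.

Running sums (mod 255):
  after byte 0 (AF): sum1=175, sum2=175
  after byte 1 (88): sum1=56, sum2=231
  after byte 2 (D0): sum1=9, sum2=240
  after byte 3 (D5): sum1=222, sum2=207
  after byte 4 (73): sum1=82, sum2=34
  after byte 5 (29): sum1=123, sum2=157
Checksum = sum2·256 + sum1 = 157·256 + 123 = 40315 = 0x9D7B.

9D7B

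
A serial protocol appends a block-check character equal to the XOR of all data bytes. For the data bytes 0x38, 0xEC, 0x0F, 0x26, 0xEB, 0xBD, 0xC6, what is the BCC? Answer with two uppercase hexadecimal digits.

6D

XOR the bytes together:
  start with 0x38
  0x38 ⊕ 0xEC = 0xD4
  0xD4 ⊕ 0x0F = 0xDB
  0xDB ⊕ 0x26 = 0xFD
  0xFD ⊕ 0xEB = 0x16
  0x16 ⊕ 0xBD = 0xAB
  0xAB ⊕ 0xC6 = 0x6D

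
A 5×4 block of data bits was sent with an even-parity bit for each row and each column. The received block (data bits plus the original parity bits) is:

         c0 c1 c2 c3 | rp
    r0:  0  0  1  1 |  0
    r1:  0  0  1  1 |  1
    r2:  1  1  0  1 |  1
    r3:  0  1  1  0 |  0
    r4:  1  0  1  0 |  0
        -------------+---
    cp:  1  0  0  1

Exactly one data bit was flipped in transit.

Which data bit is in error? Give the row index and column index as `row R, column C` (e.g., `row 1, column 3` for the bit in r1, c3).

row 1, column 0

Recompute each row's even parity and compare to rp:
  r0: data parity 0, sent rp 0 → ok
  r1: data parity 0, sent rp 1 → mismatch
  r2: data parity 1, sent rp 1 → ok
  r3: data parity 0, sent rp 0 → ok
  r4: data parity 0, sent rp 0 → ok
Recompute each column's even parity and compare to cp:
  c0: data parity 0, sent cp 1 → mismatch
  c1: data parity 0, sent cp 0 → ok
  c2: data parity 0, sent cp 0 → ok
  c3: data parity 1, sent cp 1 → ok
Exactly one row (r1) and one column (c0) fail → the flipped bit is at their intersection.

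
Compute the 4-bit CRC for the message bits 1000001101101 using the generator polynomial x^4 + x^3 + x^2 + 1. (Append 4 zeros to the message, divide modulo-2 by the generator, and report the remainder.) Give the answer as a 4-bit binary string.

1010

Append 4 zeros: 10000011011010000. Divide by 11101 (XOR where the leading bit is 1):
  pos 0: 10000 XOR 11101 = 01101
  pos 1: 11010 XOR 11101 = 00111
  pos 3: 11111 XOR 11101 = 00010
  pos 6: 10011 XOR 11101 = 01110
  pos 7: 11100 XOR 11101 = 00001
  pos 11: 11000 XOR 11101 = 00101
Remainder (last 4 bits) = 1010. This is the CRC / FCS.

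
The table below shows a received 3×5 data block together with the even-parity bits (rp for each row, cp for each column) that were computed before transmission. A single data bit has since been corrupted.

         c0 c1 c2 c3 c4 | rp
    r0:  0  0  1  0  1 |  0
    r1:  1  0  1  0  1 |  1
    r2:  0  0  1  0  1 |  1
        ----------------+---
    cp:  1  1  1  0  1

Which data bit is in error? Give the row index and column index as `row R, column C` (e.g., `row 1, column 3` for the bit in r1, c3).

Recompute each row's even parity and compare to rp:
  r0: data parity 0, sent rp 0 → ok
  r1: data parity 1, sent rp 1 → ok
  r2: data parity 0, sent rp 1 → mismatch
Recompute each column's even parity and compare to cp:
  c0: data parity 1, sent cp 1 → ok
  c1: data parity 0, sent cp 1 → mismatch
  c2: data parity 1, sent cp 1 → ok
  c3: data parity 0, sent cp 0 → ok
  c4: data parity 1, sent cp 1 → ok
Exactly one row (r2) and one column (c1) fail → the flipped bit is at their intersection.

row 2, column 1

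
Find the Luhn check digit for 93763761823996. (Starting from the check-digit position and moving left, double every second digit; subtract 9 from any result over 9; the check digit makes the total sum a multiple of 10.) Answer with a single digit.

3

Partial digits right→left: 6 9 9 3 2 8 1 6 7 3 6 7 3 9
Double every second digit counting from the check-digit position (so the 1st, 3rd, 5th, ... of the partial from the right).
  doubled (with −9 where >9): 3 9 4 2 5 3 6 → sum 32
  kept as-is: 9 3 8 6 3 7 9 → sum 45
Total = 32 + 45 = 77.
Check digit = (10 − (77 mod 10)) mod 10 = 3.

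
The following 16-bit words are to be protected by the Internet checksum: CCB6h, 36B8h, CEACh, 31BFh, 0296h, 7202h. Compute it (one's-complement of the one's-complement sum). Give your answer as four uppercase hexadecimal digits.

One's-complement addition (fold any carry out of bit 15 back into bit 0):
  0xCCB6 + 0x36B8 = 0x1036E → wrap carry → 0x036F
  0x036F + 0xCEAC = 0x0D21B
  0xD21B + 0x31BF = 0x103DA → wrap carry → 0x03DB
  0x03DB + 0x0296 = 0x00671
  0x0671 + 0x7202 = 0x07873
One's-complement sum = 0x7873.
Checksum = ~0x7873 & 0xFFFF = 0x878C.

878C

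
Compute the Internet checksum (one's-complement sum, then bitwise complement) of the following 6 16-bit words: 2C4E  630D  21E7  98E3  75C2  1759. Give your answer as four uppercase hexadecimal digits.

One's-complement addition (fold any carry out of bit 15 back into bit 0):
  0x2C4E + 0x630D = 0x08F5B
  0x8F5B + 0x21E7 = 0x0B142
  0xB142 + 0x98E3 = 0x14A25 → wrap carry → 0x4A26
  0x4A26 + 0x75C2 = 0x0BFE8
  0xBFE8 + 0x1759 = 0x0D741
One's-complement sum = 0xD741.
Checksum = ~0xD741 & 0xFFFF = 0x28BE.

28BE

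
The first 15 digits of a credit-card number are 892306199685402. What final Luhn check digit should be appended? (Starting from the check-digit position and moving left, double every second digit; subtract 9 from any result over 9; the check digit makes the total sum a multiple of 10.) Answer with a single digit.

Partial digits right→left: 2 0 4 5 8 6 9 9 1 6 0 3 2 9 8
Double every second digit counting from the check-digit position (so the 1st, 3rd, 5th, ... of the partial from the right).
  doubled (with −9 where >9): 4 8 7 9 2 0 4 7 → sum 41
  kept as-is: 0 5 6 9 6 3 9 → sum 38
Total = 41 + 38 = 79.
Check digit = (10 − (79 mod 10)) mod 10 = 1.

1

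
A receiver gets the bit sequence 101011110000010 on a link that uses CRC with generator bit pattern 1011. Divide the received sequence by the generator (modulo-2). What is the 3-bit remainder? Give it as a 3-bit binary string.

Modulo-2 division of 101011110000010 by 1011:
  pos 0: 1010 XOR 1011 = 0001
  pos 3: 1111 XOR 1011 = 0100
  pos 4: 1001 XOR 1011 = 0010
  pos 6: 1000 XOR 1011 = 0011
  pos 8: 1100 XOR 1011 = 0111
  pos 9: 1110 XOR 1011 = 0101
  pos 10: 1011 XOR 1011 = 0000
Remainder = 000 (zero — the frame passes the CRC check).

000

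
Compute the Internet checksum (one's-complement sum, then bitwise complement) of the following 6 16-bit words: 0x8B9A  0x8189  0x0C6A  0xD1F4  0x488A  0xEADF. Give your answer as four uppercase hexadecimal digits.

One's-complement addition (fold any carry out of bit 15 back into bit 0):
  0x8B9A + 0x8189 = 0x10D23 → wrap carry → 0x0D24
  0x0D24 + 0x0C6A = 0x0198E
  0x198E + 0xD1F4 = 0x0EB82
  0xEB82 + 0x488A = 0x1340C → wrap carry → 0x340D
  0x340D + 0xEADF = 0x11EEC → wrap carry → 0x1EED
One's-complement sum = 0x1EED.
Checksum = ~0x1EED & 0xFFFF = 0xE112.

E112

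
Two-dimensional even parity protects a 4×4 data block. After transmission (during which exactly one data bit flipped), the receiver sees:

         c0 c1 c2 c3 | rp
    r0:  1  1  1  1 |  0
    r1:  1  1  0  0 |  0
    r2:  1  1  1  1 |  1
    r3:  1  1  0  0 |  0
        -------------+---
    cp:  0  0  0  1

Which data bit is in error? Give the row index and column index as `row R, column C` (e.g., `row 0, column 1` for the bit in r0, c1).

Recompute each row's even parity and compare to rp:
  r0: data parity 0, sent rp 0 → ok
  r1: data parity 0, sent rp 0 → ok
  r2: data parity 0, sent rp 1 → mismatch
  r3: data parity 0, sent rp 0 → ok
Recompute each column's even parity and compare to cp:
  c0: data parity 0, sent cp 0 → ok
  c1: data parity 0, sent cp 0 → ok
  c2: data parity 0, sent cp 0 → ok
  c3: data parity 0, sent cp 1 → mismatch
Exactly one row (r2) and one column (c3) fail → the flipped bit is at their intersection.

row 2, column 3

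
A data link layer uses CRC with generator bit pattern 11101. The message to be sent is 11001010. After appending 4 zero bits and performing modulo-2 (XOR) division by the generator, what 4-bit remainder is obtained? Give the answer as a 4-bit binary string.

Append 4 zeros: 110010100000. Divide by 11101 (XOR where the leading bit is 1):
  pos 0: 11001 XOR 11101 = 00100
  pos 2: 10001 XOR 11101 = 01100
  pos 3: 11000 XOR 11101 = 00101
  pos 5: 10100 XOR 11101 = 01001
  pos 6: 10010 XOR 11101 = 01111
  pos 7: 11110 XOR 11101 = 00011
Remainder (last 4 bits) = 0011. This is the CRC / FCS.

0011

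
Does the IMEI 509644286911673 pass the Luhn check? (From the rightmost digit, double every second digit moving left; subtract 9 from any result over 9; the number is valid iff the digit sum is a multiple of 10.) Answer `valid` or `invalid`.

valid

From the right, keep odd positions and double even positions (subtract 9 from any doubled value over 9):
  doubled (positions 2,4,...): 5 2 9 7 8 3 0 → sum 34
  kept (positions 1,3,...): 3 6 1 6 2 4 9 5 → sum 36
Total = 70.
70 mod 10 = 0, so the number is valid.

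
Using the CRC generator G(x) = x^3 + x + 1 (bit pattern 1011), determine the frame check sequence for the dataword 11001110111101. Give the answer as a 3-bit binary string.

Append 3 zeros: 11001110111101000. Divide by 1011 (XOR where the leading bit is 1):
  pos 0: 1100 XOR 1011 = 0111
  pos 1: 1111 XOR 1011 = 0100
  pos 2: 1001 XOR 1011 = 0010
  pos 4: 1010 XOR 1011 = 0001
  pos 7: 1111 XOR 1011 = 0100
  pos 8: 1001 XOR 1011 = 0010
  pos 10: 1001 XOR 1011 = 0010
  pos 12: 1000 XOR 1011 = 0011
Remainder (last 3 bits) = 110. This is the CRC / FCS.

110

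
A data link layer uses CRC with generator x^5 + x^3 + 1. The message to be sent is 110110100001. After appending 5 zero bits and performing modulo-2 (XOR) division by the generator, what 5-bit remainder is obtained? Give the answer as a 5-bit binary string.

11011

Append 5 zeros: 11011010000100000. Divide by 101001 (XOR where the leading bit is 1):
  pos 0: 110110 XOR 101001 = 011111
  pos 1: 111111 XOR 101001 = 010110
  pos 2: 101100 XOR 101001 = 000101
  pos 5: 101000 XOR 101001 = 000001
  pos 10: 110000 XOR 101001 = 011001
  pos 11: 110010 XOR 101001 = 011011
Remainder (last 5 bits) = 11011. This is the CRC / FCS.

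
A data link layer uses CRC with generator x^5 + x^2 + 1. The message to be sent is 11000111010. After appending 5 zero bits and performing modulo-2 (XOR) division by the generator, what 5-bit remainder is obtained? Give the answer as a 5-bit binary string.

01110

Append 5 zeros: 1100011101000000. Divide by 100101 (XOR where the leading bit is 1):
  pos 0: 110001 XOR 100101 = 010100
  pos 1: 101001 XOR 100101 = 001100
  pos 3: 110010 XOR 100101 = 010111
  pos 4: 101111 XOR 100101 = 001010
  pos 6: 101000 XOR 100101 = 001101
  pos 8: 110100 XOR 100101 = 010001
  pos 9: 100010 XOR 100101 = 000111
Remainder (last 5 bits) = 01110. This is the CRC / FCS.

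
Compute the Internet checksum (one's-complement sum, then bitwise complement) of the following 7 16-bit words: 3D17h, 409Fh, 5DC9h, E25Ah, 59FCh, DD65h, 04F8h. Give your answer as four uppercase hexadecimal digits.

05CB

One's-complement addition (fold any carry out of bit 15 back into bit 0):
  0x3D17 + 0x409F = 0x07DB6
  0x7DB6 + 0x5DC9 = 0x0DB7F
  0xDB7F + 0xE25A = 0x1BDD9 → wrap carry → 0xBDDA
  0xBDDA + 0x59FC = 0x117D6 → wrap carry → 0x17D7
  0x17D7 + 0xDD65 = 0x0F53C
  0xF53C + 0x04F8 = 0x0FA34
One's-complement sum = 0xFA34.
Checksum = ~0xFA34 & 0xFFFF = 0x05CB.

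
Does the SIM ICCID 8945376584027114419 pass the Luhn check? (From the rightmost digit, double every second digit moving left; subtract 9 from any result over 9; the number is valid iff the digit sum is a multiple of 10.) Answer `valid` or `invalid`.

From the right, keep odd positions and double even positions (subtract 9 from any doubled value over 9):
  doubled (positions 2,4,...): 2 8 2 4 8 1 5 1 9 → sum 40
  kept (positions 1,3,...): 9 4 1 7 0 8 6 3 4 8 → sum 50
Total = 90.
90 mod 10 = 0, so the number is valid.

valid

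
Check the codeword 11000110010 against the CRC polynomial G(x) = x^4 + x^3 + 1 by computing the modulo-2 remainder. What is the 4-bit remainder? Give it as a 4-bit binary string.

Modulo-2 division of 11000110010 by 11001:
  pos 0: 11000 XOR 11001 = 00001
  pos 4: 11100 XOR 11001 = 00101
  pos 6: 10110 XOR 11001 = 01111
Remainder = 1111 (nonzero — an error is detected).

1111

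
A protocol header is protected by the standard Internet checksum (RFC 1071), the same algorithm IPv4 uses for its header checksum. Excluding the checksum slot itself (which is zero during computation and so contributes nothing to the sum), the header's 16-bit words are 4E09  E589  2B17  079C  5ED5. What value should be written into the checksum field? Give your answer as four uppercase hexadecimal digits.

One's-complement addition (fold any carry out of bit 15 back into bit 0):
  0x4E09 + 0xE589 = 0x13392 → wrap carry → 0x3393
  0x3393 + 0x2B17 = 0x05EAA
  0x5EAA + 0x079C = 0x06646
  0x6646 + 0x5ED5 = 0x0C51B
One's-complement sum = 0xC51B.
Checksum = ~0xC51B & 0xFFFF = 0x3AE4.

3AE4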